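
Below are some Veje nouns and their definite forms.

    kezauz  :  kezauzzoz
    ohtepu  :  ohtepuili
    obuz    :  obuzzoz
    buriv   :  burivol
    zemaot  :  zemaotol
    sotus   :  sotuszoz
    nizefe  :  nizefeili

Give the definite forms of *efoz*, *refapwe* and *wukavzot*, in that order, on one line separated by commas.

efozzoz, refapweili, wukavzotol

The pattern is sibilance of the final sound: -zoz when the stem ends in a sibilant (*kezauz*, *obuz*, *sotus*); -ol when the stem ends in a non-sibilant consonant (*buriv*, *zemaot*); -ili when the stem ends in a vowel (*ohtepu*, *nizefe*).
*efoz*: final sound = /z/, a sibilant → -zoz → *efozzoz*.
The final sound of *refapwe* is /e/, which is a vowel, so the suffix is -ili, giving *refapweili*.
*wukavzot* — final sound /t/ (a non-sibilant consonant) → -ol → *wukavzotol*.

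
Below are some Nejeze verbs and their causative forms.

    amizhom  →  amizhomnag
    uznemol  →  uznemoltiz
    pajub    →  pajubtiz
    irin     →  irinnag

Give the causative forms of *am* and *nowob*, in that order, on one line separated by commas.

amnag, nowobtiz

The suffix is conditioned by the final consonant: -nag when the stem ends in a nasal (*amizhom*, *irin*); -tiz when the stem ends in a non-nasal consonant (*uznemol*, *pajub*).
*am* — final consonant /m/ (a nasal) → -nag → *amnag*.
The final consonant of *nowob* is /b/, which is non-nasal, so the suffix is -tiz, giving *nowobtiz*.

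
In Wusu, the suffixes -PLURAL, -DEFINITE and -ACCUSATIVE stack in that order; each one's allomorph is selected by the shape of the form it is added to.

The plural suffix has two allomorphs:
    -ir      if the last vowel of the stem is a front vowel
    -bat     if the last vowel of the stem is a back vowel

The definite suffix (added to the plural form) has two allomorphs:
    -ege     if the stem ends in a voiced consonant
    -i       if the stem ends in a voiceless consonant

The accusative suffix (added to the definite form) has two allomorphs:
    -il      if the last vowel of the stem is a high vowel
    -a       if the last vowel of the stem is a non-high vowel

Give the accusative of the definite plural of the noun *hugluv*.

The last vowel of *hugluv* is /u/, which is a back vowel, so the plural suffix is -bat, giving *hugluvbat*.
The final consonant of the plural form *hugluvbat* is /t/, which is voiceless, so the definite suffix is -i, giving *hugluvbati*.
Since the last vowel of the definite form *hugluvbati* is /i/ (a high vowel), it takes -il, giving *hugluvbatiil*.

hugluvbatiil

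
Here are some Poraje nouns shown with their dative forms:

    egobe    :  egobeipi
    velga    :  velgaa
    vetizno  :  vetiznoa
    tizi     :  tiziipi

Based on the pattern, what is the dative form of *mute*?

The pattern is front/back vowel harmony: -ipi when the last vowel of the stem is a front vowel (*egobe*, *tizi*); -a when the last vowel of the stem is a back vowel (*velga*, *vetizno*).
*mute*: last vowel = /e/, a front vowel → -ipi → *muteipi*.

muteipi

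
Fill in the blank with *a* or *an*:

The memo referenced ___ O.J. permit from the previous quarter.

The indefinite article is chosen by the initial *sound* of the following word, not its spelling.
The initialism *O.J.* is read letter by letter; the first letter, O, is pronounced /oʊ/, which begins with a vowel sound.
So the article is *an*: The memo referenced an O.J. permit from the previous quarter.

an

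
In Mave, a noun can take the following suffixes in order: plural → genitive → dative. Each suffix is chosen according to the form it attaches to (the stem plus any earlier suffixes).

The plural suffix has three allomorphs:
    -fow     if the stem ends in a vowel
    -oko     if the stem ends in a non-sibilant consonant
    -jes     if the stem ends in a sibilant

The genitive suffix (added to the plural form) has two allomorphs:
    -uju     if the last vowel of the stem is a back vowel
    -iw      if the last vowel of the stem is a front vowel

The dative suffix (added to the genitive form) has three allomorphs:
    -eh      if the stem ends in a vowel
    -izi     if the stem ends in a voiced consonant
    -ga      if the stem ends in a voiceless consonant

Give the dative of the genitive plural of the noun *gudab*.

gudabokoujueh

The final sound of *gudab* is /b/, which is a non-sibilant consonant, so the plural suffix is -oko, giving *gudaboko*.
The last vowel of the plural form *gudaboko* is /o/, which is a back vowel, so the genitive suffix is -uju, giving *gudabokouju*.
The genitive form *gudabokouju* — final sound /u/ (a vowel) → -eh → *gudabokoujueh*.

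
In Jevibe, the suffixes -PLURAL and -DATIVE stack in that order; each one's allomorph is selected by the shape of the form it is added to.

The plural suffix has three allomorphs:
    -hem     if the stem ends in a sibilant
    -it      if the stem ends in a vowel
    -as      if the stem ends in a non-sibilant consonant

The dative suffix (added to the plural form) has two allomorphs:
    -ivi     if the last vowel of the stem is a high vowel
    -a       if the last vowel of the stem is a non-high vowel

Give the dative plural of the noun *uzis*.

uzishema

*uzis*: final sound = /s/, a sibilant → -hem → *uzishem*.
Since the last vowel of the plural form *uzishem* is /e/ (a non-high vowel), it takes -a, giving *uzishema*.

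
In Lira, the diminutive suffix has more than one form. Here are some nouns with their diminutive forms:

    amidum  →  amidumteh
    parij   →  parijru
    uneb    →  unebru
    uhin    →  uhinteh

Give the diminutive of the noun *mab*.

mabru

Looking at the final consonant of each stem: -teh when the stem ends in a nasal (*amidum*, *uhin*); -ru when the stem ends in a non-nasal consonant (*parij*, *uneb*).
*mab*: final consonant = /b/, non-nasal → -ru → *mabru*.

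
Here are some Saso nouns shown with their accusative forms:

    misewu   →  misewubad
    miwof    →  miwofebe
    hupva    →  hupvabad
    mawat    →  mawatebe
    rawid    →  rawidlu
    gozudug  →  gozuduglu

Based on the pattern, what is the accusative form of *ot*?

The alternation tracks the final sound of the stem — -ebe when the stem ends in a voiceless consonant (*miwof*, *mawat*); -lu when the stem ends in a voiced consonant (*rawid*, *gozudug*); -bad when the stem ends in a vowel (*misewu*, *hupva*).
Since the final sound of *ot* is /t/ (a voiceless consonant), it takes -ebe, giving *otebe*.

otebe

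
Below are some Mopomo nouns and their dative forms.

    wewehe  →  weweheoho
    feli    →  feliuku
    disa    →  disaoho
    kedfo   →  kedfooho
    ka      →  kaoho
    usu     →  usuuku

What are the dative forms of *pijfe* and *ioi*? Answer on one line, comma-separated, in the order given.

pijfeoho, ioiuku

Looking at the last vowel of each stem: -uku when the last vowel of the stem is a high vowel (*feli*, *usu*); -oho when the last vowel of the stem is a non-high vowel (*wewehe*, *disa*, *kedfo*, *ka*).
The last vowel of *pijfe* is /e/, which is a non-high vowel, so the suffix is -oho, giving *pijfeoho*.
*ioi*: last vowel = /i/, a high vowel → -uku → *ioiuku*.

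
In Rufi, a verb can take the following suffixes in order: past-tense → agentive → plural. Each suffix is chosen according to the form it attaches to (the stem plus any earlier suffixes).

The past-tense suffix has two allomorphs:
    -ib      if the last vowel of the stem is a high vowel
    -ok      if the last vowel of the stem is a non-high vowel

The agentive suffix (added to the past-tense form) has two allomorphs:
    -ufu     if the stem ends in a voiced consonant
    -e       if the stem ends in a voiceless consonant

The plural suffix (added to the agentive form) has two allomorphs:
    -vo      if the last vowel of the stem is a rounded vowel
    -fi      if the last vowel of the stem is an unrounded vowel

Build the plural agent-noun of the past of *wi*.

wiibufuvo

Since the last vowel of *wi* is /i/ (a high vowel), it takes -ib, giving *wiib*.
The past-tense form *wiib* — final consonant /b/ (voiced) → -ufu → *wiibufu*.
Since the last vowel of the agentive form *wiibufu* is /u/ (a rounded vowel), it takes -vo, giving *wiibufuvo*.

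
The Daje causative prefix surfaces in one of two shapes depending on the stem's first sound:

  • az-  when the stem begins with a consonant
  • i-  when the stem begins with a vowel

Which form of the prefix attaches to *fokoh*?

*fokoh*: first sound = /f/, a consonant → az-.

az-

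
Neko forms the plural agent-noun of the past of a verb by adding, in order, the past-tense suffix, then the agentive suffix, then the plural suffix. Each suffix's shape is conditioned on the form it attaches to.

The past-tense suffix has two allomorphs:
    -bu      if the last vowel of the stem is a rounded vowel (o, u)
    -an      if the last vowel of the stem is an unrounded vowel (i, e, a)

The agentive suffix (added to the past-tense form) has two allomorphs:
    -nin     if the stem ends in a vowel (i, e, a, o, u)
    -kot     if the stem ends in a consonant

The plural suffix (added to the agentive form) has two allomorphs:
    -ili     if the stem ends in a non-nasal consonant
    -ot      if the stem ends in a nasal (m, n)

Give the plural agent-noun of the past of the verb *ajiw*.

ajiwankotili

The last vowel of *ajiw* is /i/, which is an unrounded vowel, so the past-tense suffix is -an, giving *ajiwan*.
Since the final sound of the past-tense form *ajiwan* is /n/ (a consonant), it takes -kot, giving *ajiwankot*.
The agentive form *ajiwankot*: final consonant = /t/, non-nasal → -ili → *ajiwankotili*.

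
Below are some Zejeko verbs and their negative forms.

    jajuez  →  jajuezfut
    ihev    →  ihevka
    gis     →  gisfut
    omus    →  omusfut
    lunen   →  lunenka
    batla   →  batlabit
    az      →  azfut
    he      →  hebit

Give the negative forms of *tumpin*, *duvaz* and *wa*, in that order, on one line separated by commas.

tumpinka, duvazfut, wabit

The pattern is sibilance of the final sound: -fut when the stem ends in a sibilant (*jajuez*, *gis*, *omus*, *az*); -ka when the stem ends in a non-sibilant consonant (*ihev*, *lunen*); -bit when the stem ends in a vowel (*batla*, *he*).
The final sound of *tumpin* is /n/, which is a non-sibilant consonant, so the suffix is -ka, giving *tumpinka*.
The final sound of *duvaz* is /z/, which is a sibilant, so the suffix is -fut, giving *duvazfut*.
Since the final sound of *wa* is /a/ (a vowel), it takes -bit, giving *wabit*.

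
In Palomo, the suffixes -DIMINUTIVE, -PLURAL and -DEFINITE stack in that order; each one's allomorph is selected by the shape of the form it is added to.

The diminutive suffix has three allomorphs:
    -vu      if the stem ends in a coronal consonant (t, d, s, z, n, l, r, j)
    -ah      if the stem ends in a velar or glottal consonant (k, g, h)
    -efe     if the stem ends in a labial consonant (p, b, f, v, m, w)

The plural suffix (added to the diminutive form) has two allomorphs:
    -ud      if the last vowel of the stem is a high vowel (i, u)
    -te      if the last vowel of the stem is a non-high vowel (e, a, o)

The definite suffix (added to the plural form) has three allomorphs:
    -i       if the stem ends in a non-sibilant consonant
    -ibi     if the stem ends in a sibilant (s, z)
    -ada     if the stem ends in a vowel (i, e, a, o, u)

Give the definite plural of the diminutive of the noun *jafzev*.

*jafzev* — final consonant /v/ (labial) → -efe → *jafzevefe*.
The last vowel of the diminutive form *jafzevefe* is /e/, which is a non-high vowel, so the plural suffix is -te, giving *jafzevefete*.
The plural form *jafzevefete* — final sound /e/ (a vowel) → -ada → *jafzevefeteada*.

jafzevefeteada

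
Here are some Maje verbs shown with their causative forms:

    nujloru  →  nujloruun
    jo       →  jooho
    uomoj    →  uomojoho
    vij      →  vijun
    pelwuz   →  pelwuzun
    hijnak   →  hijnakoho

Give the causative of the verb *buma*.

bumaoho

The suffix is conditioned by the last vowel: -un when the last vowel of the stem is a high vowel (*nujloru*, *vij*, *pelwuz*); -oho when the last vowel of the stem is a non-high vowel (*jo*, *uomoj*, *hijnak*).
*buma*: last vowel = /a/, a non-high vowel → -oho → *bumaoho*.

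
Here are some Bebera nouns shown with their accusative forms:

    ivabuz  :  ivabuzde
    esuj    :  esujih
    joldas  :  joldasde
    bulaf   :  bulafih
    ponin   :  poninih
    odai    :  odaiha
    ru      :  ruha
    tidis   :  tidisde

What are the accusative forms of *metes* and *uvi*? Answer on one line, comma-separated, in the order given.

metesde, uviha

The suffix is conditioned by the final sound: -de when the stem ends in a sibilant (*ivabuz*, *joldas*, *tidis*); -ih when the stem ends in a non-sibilant consonant (*esuj*, *bulaf*, *ponin*); -ha when the stem ends in a vowel (*odai*, *ru*).
Since the final sound of *metes* is /s/ (a sibilant), it takes -de, giving *metesde*.
*uvi*: final sound = /i/, a vowel → -ha → *uviha*.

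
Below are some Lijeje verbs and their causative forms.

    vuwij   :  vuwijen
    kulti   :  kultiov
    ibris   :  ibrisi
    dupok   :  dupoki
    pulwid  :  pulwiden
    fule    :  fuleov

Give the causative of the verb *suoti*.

The alternation tracks the final sound of the stem — -i when the stem ends in a voiceless consonant (*ibris*, *dupok*); -en when the stem ends in a voiced consonant (*vuwij*, *pulwid*); -ov when the stem ends in a vowel (*kulti*, *fule*).
The final sound of *suoti* is /i/, which is a vowel, so the suffix is -ov, giving *suotiov*.

suotiov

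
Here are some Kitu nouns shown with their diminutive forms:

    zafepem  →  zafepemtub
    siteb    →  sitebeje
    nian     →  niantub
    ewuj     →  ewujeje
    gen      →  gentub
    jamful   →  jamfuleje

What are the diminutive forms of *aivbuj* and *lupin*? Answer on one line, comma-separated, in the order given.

aivbujeje, lupintub

The pattern is nasality of the final consonant: -tub when the stem ends in a nasal (*zafepem*, *nian*, *gen*); -eje when the stem ends in a non-nasal consonant (*siteb*, *ewuj*, *jamful*).
The final consonant of *aivbuj* is /j/, which is non-nasal, so the suffix is -eje, giving *aivbujeje*.
*lupin* — final consonant /n/ (a nasal) → -tub → *lupintub*.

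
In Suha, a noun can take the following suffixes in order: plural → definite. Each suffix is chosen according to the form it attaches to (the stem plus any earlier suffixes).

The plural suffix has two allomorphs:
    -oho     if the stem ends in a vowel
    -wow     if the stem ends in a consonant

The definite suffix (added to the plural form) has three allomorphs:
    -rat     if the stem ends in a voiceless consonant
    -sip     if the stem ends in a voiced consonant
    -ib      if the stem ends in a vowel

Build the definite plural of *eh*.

*eh* — final sound /h/ (a consonant) → -wow → *ehwow*.
The plural form *ehwow*: final sound = /w/, a voiced consonant → -sip → *ehwowsip*.

ehwowsip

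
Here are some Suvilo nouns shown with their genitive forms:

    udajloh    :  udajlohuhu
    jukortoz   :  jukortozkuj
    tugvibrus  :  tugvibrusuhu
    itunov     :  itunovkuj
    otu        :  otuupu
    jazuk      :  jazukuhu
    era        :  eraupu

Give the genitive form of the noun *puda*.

pudaupu

The suffix is conditioned by the final sound: -uhu when the stem ends in a voiceless consonant (*udajloh*, *tugvibrus*, *jazuk*); -kuj when the stem ends in a voiced consonant (*jukortoz*, *itunov*); -upu when the stem ends in a vowel (*otu*, *era*).
*puda* — final sound /a/ (a vowel) → -upu → *pudaupu*.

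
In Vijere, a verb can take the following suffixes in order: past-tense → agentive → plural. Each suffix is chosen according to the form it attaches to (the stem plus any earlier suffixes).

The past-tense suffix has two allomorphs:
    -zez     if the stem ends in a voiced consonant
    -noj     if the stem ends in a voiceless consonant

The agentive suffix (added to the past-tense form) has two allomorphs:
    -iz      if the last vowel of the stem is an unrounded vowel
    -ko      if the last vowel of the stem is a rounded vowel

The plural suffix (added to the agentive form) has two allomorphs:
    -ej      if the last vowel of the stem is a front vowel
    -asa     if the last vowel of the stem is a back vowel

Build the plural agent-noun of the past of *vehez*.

*vehez* — final consonant /z/ (voiced) → -zez → *vehezzez*.
The last vowel of the past-tense form *vehezzez* is /e/, which is an unrounded vowel, so the agentive suffix is -iz, giving *vehezzeziz*.
The last vowel of the agentive form *vehezzeziz* is /i/, which is a front vowel, so the plural suffix is -ej, giving *vehezzezizej*.

vehezzezizej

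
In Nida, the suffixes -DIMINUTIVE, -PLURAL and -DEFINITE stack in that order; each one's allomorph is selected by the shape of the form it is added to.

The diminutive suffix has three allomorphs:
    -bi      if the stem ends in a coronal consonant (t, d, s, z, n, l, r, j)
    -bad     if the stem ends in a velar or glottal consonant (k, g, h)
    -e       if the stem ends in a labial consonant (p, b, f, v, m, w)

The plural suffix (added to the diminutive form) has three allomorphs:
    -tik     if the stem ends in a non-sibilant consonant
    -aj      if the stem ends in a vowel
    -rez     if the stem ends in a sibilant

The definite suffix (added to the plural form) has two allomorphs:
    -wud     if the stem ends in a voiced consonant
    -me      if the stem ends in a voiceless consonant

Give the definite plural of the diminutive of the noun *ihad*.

ihadbiajwud

The final consonant of *ihad* is /d/, which is coronal, so the diminutive suffix is -bi, giving *ihadbi*.
Since the final sound of the diminutive form *ihadbi* is /i/ (a vowel), it takes -aj, giving *ihadbiaj*.
The plural form *ihadbiaj*: final consonant = /j/, voiced → -wud → *ihadbiajwud*.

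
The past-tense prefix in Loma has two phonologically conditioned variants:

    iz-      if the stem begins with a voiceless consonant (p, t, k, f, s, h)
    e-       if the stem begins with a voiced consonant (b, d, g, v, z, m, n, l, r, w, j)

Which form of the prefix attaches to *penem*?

iz-

*penem* — first consonant /p/ (voiceless) → iz-.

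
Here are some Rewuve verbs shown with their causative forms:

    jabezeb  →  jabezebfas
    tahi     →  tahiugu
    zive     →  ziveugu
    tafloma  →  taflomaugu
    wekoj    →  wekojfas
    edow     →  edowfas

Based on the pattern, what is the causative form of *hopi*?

The suffix is conditioned by the final sound: -fas when the stem ends in a consonant (*jabezeb*, *wekoj*, *edow*); -ugu when the stem ends in a vowel (*tahi*, *zive*, *tafloma*).
Since the final sound of *hopi* is /i/ (a vowel), it takes -ugu, giving *hopiugu*.

hopiugu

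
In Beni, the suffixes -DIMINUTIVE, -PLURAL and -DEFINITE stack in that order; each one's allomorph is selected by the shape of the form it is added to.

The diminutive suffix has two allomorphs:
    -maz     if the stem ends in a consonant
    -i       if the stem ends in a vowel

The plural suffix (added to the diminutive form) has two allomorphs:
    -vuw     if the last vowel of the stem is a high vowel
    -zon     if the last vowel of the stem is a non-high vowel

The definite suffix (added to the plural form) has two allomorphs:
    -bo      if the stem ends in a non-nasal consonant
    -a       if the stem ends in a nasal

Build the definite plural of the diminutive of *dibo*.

diboivuwbo

*dibo*: final sound = /o/, a vowel → -i → *diboi*.
The last vowel of the diminutive form *diboi* is /i/, which is a high vowel, so the plural suffix is -vuw, giving *diboivuw*.
The plural form *diboivuw*: final consonant = /w/, non-nasal → -bo → *diboivuwbo*.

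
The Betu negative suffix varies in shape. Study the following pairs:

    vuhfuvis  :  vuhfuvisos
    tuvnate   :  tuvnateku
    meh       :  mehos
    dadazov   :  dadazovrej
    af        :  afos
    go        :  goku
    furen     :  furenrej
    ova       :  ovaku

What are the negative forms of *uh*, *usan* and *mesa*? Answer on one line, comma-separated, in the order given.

Looking at the final sound of each stem: -os when the stem ends in a voiceless consonant (*vuhfuvis*, *meh*, *af*); -rej when the stem ends in a voiced consonant (*dadazov*, *furen*); -ku when the stem ends in a vowel (*tuvnate*, *go*, *ova*).
Since the final sound of *uh* is /h/ (a voiceless consonant), it takes -os, giving *uhos*.
Since the final sound of *usan* is /n/ (a voiced consonant), it takes -rej, giving *usanrej*.
*mesa*: final sound = /a/, a vowel → -ku → *mesaku*.

uhos, usanrej, mesaku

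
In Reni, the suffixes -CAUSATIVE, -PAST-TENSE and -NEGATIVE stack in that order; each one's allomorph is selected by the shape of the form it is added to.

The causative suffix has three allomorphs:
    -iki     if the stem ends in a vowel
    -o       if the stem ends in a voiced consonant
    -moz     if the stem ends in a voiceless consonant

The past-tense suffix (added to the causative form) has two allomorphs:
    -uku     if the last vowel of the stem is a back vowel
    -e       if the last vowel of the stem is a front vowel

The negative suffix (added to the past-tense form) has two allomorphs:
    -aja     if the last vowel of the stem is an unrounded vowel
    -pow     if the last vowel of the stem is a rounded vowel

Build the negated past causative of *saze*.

sazeikieaja

*saze*: final sound = /e/, a vowel → -iki → *sazeiki*.
The last vowel of the causative form *sazeiki* is /i/, which is a front vowel, so the past-tense suffix is -e, giving *sazeikie*.
Since the last vowel of the past-tense form *sazeikie* is /e/ (an unrounded vowel), it takes -aja, giving *sazeikieaja*.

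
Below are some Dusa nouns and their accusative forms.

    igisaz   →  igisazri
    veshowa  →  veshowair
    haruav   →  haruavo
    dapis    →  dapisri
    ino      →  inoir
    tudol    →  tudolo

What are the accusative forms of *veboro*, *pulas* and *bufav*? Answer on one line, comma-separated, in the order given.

veboroir, pulasri, bufavo

The pattern is sibilance of the final sound: -ri when the stem ends in a sibilant (*igisaz*, *dapis*); -o when the stem ends in a non-sibilant consonant (*haruav*, *tudol*); -ir when the stem ends in a vowel (*veshowa*, *ino*).
*veboro* — final sound /o/ (a vowel) → -ir → *veboroir*.
The final sound of *pulas* is /s/, which is a sibilant, so the suffix is -ri, giving *pulasri*.
*bufav*: final sound = /v/, a non-sibilant consonant → -o → *bufavo*.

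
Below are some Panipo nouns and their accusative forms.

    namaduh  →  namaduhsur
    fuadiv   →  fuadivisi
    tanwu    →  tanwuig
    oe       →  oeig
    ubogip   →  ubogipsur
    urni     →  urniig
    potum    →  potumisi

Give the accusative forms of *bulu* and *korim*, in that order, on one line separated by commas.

buluig, korimisi

Looking at the final sound of each stem: -sur when the stem ends in a voiceless consonant (*namaduh*, *ubogip*); -isi when the stem ends in a voiced consonant (*fuadiv*, *potum*); -ig when the stem ends in a vowel (*tanwu*, *oe*, *urni*).
*bulu* — final sound /u/ (a vowel) → -ig → *buluig*.
*korim*: final sound = /m/, a voiced consonant → -isi → *korimisi*.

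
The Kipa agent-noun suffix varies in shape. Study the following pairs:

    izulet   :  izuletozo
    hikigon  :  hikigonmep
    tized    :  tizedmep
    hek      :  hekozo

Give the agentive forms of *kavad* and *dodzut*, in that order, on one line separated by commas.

Looking at the final consonant of each stem: -ozo when the stem ends in a voiceless consonant (*izulet*, *hek*); -mep when the stem ends in a voiced consonant (*hikigon*, *tized*).
The final consonant of *kavad* is /d/, which is voiced, so the suffix is -mep, giving *kavadmep*.
Since the final consonant of *dodzut* is /t/ (voiceless), it takes -ozo, giving *dodzutozo*.

kavadmep, dodzutozo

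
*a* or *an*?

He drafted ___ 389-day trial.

The indefinite article is chosen by the initial *sound* of the following word, not its spelling.
The number *389* is spoken "three hundred …", beginning with /θriː/ — a consonant sound.
So the article is *a*: He drafted a 389-day trial.

a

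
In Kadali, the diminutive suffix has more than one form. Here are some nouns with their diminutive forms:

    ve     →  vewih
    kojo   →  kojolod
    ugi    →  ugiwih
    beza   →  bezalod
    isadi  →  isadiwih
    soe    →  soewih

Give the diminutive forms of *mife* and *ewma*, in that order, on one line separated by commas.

The suffix is conditioned by the last vowel: -wih when the last vowel of the stem is a front vowel (*ve*, *ugi*, *isadi*, *soe*); -lod when the last vowel of the stem is a back vowel (*kojo*, *beza*).
*mife*: last vowel = /e/, a front vowel → -wih → *mifewih*.
*ewma*: last vowel = /a/, a back vowel → -lod → *ewmalod*.

mifewih, ewmalod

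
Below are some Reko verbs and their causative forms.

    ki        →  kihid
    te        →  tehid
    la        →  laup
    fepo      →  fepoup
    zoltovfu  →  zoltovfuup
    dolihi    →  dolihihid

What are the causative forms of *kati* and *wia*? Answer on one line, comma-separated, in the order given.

The suffix is conditioned by the last vowel: -hid when the last vowel of the stem is a front vowel (*ki*, *te*, *dolihi*); -up when the last vowel of the stem is a back vowel (*la*, *fepo*, *zoltovfu*).
*kati* — last vowel /i/ (a front vowel) → -hid → *katihid*.
*wia*: last vowel = /a/, a back vowel → -up → *wiaup*.

katihid, wiaup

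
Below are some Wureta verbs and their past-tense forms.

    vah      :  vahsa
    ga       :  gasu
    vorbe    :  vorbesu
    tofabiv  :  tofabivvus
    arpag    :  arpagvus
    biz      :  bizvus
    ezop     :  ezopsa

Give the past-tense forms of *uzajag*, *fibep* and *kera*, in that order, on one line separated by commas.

Looking at the final sound of each stem: -sa when the stem ends in a voiceless consonant (*vah*, *ezop*); -vus when the stem ends in a voiced consonant (*tofabiv*, *arpag*, *biz*); -su when the stem ends in a vowel (*ga*, *vorbe*).
Since the final sound of *uzajag* is /g/ (a voiced consonant), it takes -vus, giving *uzajagvus*.
Since the final sound of *fibep* is /p/ (a voiceless consonant), it takes -sa, giving *fibepsa*.
*kera* — final sound /a/ (a vowel) → -su → *kerasu*.

uzajagvus, fibepsa, kerasu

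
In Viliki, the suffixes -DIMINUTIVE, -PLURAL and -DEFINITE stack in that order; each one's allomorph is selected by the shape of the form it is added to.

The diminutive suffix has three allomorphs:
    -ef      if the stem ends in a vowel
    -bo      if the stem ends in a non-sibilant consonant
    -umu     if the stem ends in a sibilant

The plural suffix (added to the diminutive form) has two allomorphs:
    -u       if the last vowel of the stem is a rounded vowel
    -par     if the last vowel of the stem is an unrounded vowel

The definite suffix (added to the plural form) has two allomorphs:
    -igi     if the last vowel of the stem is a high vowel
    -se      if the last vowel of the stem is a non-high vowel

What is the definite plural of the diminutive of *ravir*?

ravirbouigi

The final sound of *ravir* is /r/, which is a non-sibilant consonant, so the diminutive suffix is -bo, giving *ravirbo*.
The diminutive form *ravirbo*: last vowel = /o/, a rounded vowel → -u → *ravirbou*.
Since the last vowel of the plural form *ravirbou* is /u/ (a high vowel), it takes -igi, giving *ravirbouigi*.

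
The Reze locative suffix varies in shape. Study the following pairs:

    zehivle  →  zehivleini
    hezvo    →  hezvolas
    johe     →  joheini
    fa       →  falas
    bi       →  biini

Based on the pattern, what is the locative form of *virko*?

virkolas

Looking at the last vowel of each stem: -ini when the last vowel of the stem is a front vowel (*zehivle*, *johe*, *bi*); -las when the last vowel of the stem is a back vowel (*hezvo*, *fa*).
*virko* — last vowel /o/ (a back vowel) → -las → *virkolas*.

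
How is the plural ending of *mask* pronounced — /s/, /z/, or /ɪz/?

The stem *mask* ends in a voiceless non-sibilant consonant.
The plural suffix surfaces as /ɪz/ after sibilants, /s/ after other voiceless consonants, and /z/ after other voiced sounds.
So the plural -s on *mask* is pronounced /s/.

/s/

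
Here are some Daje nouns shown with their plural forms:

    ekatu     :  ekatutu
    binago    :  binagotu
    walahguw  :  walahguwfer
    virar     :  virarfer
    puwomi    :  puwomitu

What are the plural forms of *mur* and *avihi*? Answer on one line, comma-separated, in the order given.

murfer, avihitu

The pattern is consonant vs. vowel: -fer when the stem ends in a consonant (*walahguw*, *virar*); -tu when the stem ends in a vowel (*ekatu*, *binago*, *puwomi*).
Since the final sound of *mur* is /r/ (a consonant), it takes -fer, giving *murfer*.
The final sound of *avihi* is /i/, which is a vowel, so the suffix is -tu, giving *avihitu*.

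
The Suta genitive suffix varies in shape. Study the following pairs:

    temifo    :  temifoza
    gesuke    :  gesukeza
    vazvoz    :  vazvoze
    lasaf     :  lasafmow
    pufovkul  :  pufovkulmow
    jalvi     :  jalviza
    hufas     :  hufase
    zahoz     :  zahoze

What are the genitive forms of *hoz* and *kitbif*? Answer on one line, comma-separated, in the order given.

The pattern is sibilance of the final sound: -e when the stem ends in a sibilant (*vazvoz*, *hufas*, *zahoz*); -mow when the stem ends in a non-sibilant consonant (*lasaf*, *pufovkul*); -za when the stem ends in a vowel (*temifo*, *gesuke*, *jalvi*).
Since the final sound of *hoz* is /z/ (a sibilant), it takes -e, giving *hoze*.
Since the final sound of *kitbif* is /f/ (a non-sibilant consonant), it takes -mow, giving *kitbifmow*.

hoze, kitbifmow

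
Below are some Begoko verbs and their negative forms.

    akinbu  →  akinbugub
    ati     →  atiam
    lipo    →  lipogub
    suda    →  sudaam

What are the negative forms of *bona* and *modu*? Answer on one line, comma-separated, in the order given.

The pattern is rounding harmony: -gub when the last vowel of the stem is a rounded vowel (*akinbu*, *lipo*); -am when the last vowel of the stem is an unrounded vowel (*ati*, *suda*).
Since the last vowel of *bona* is /a/ (an unrounded vowel), it takes -am, giving *bonaam*.
*modu*: last vowel = /u/, a rounded vowel → -gub → *modugub*.

bonaam, modugub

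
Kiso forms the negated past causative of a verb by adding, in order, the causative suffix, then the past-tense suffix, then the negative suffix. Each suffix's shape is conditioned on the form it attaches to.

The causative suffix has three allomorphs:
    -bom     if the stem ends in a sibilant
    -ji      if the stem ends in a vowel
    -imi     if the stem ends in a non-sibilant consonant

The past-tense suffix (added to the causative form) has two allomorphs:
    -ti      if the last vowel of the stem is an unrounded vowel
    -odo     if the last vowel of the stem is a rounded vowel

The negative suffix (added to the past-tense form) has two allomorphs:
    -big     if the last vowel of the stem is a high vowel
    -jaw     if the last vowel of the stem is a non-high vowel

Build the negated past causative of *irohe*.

Since the final sound of *irohe* is /e/ (a vowel), it takes -ji, giving *iroheji*.
The causative form *iroheji* — last vowel /i/ (an unrounded vowel) → -ti → *irohejiti*.
The past-tense form *irohejiti* — last vowel /i/ (a high vowel) → -big → *irohejitibig*.

irohejitibig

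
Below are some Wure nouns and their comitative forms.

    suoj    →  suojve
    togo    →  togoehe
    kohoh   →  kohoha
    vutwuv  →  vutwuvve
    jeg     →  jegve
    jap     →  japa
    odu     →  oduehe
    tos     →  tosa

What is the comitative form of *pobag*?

The suffix is conditioned by the final sound: -a when the stem ends in a voiceless consonant (*kohoh*, *jap*, *tos*); -ve when the stem ends in a voiced consonant (*suoj*, *vutwuv*, *jeg*); -ehe when the stem ends in a vowel (*togo*, *odu*).
*pobag*: final sound = /g/, a voiced consonant → -ve → *pobagve*.

pobagve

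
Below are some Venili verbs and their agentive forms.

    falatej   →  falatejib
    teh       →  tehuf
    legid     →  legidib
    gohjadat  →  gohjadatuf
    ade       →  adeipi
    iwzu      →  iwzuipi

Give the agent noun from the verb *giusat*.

Looking at the final sound of each stem: -uf when the stem ends in a voiceless consonant (*teh*, *gohjadat*); -ib when the stem ends in a voiced consonant (*falatej*, *legid*); -ipi when the stem ends in a vowel (*ade*, *iwzu*).
*giusat*: final sound = /t/, a voiceless consonant → -uf → *giusatuf*.

giusatuf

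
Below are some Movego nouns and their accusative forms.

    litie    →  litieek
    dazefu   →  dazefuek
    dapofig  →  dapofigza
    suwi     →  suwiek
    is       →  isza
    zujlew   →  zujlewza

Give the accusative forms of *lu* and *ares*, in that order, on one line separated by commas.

Looking at the final sound of each stem: -za when the stem ends in a consonant (*dapofig*, *is*, *zujlew*); -ek when the stem ends in a vowel (*litie*, *dazefu*, *suwi*).
*lu*: final sound = /u/, a vowel → -ek → *luek*.
*ares* — final sound /s/ (a consonant) → -za → *aresza*.

luek, aresza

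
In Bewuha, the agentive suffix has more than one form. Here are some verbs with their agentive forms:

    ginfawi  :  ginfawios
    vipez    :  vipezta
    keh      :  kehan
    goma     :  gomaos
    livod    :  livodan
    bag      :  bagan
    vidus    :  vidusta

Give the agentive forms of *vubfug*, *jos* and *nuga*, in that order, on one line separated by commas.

vubfugan, josta, nugaos

The alternation tracks the final sound of the stem — -ta when the stem ends in a sibilant (*vipez*, *vidus*); -an when the stem ends in a non-sibilant consonant (*keh*, *livod*, *bag*); -os when the stem ends in a vowel (*ginfawi*, *goma*).
*vubfug*: final sound = /g/, a non-sibilant consonant → -an → *vubfugan*.
The final sound of *jos* is /s/, which is a sibilant, so the suffix is -ta, giving *josta*.
The final sound of *nuga* is /a/, which is a vowel, so the suffix is -os, giving *nugaos*.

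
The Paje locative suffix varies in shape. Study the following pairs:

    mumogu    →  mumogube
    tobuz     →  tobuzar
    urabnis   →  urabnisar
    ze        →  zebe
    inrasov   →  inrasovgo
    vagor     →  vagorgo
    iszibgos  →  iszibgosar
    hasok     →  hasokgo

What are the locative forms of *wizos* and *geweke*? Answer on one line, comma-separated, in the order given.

wizosar, gewekebe

Looking at the final sound of each stem: -ar when the stem ends in a sibilant (*tobuz*, *urabnis*, *iszibgos*); -go when the stem ends in a non-sibilant consonant (*inrasov*, *vagor*, *hasok*); -be when the stem ends in a vowel (*mumogu*, *ze*).
Since the final sound of *wizos* is /s/ (a sibilant), it takes -ar, giving *wizosar*.
*geweke* — final sound /e/ (a vowel) → -be → *gewekebe*.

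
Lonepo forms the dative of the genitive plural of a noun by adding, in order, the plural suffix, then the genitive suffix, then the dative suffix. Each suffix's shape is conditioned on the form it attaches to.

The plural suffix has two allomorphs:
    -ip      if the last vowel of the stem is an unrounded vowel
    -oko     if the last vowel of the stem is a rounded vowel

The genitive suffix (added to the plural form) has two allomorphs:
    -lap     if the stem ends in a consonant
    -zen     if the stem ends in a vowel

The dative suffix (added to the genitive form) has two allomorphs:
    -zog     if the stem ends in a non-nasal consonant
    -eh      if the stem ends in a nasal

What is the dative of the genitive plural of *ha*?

haiplapzog

*ha*: last vowel = /a/, an unrounded vowel → -ip → *haip*.
Since the final sound of the plural form *haip* is /p/ (a consonant), it takes -lap, giving *haiplap*.
Since the final consonant of the genitive form *haiplap* is /p/ (non-nasal), it takes -zog, giving *haiplapzog*.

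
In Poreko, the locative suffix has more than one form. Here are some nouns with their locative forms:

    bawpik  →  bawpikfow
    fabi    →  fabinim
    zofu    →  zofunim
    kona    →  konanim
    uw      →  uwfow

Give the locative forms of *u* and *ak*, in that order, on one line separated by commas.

The pattern is consonant vs. vowel: -fow when the stem ends in a consonant (*bawpik*, *uw*); -nim when the stem ends in a vowel (*fabi*, *zofu*, *kona*).
*u* — final sound /u/ (a vowel) → -nim → *unim*.
*ak* — final sound /k/ (a consonant) → -fow → *akfow*.

unim, akfow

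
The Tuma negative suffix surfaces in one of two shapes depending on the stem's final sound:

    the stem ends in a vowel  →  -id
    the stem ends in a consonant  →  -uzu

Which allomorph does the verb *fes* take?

-uzu

*fes* — final sound /s/ (a consonant) → -uzu.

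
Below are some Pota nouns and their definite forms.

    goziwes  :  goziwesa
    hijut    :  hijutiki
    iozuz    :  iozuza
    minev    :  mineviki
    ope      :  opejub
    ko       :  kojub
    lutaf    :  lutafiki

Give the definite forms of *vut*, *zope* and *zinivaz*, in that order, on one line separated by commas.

vutiki, zopejub, zinivaza

The pattern is sibilance of the final sound: -a when the stem ends in a sibilant (*goziwes*, *iozuz*); -iki when the stem ends in a non-sibilant consonant (*hijut*, *minev*, *lutaf*); -jub when the stem ends in a vowel (*ope*, *ko*).
*vut*: final sound = /t/, a non-sibilant consonant → -iki → *vutiki*.
Since the final sound of *zope* is /e/ (a vowel), it takes -jub, giving *zopejub*.
*zinivaz* — final sound /z/ (a sibilant) → -a → *zinivaza*.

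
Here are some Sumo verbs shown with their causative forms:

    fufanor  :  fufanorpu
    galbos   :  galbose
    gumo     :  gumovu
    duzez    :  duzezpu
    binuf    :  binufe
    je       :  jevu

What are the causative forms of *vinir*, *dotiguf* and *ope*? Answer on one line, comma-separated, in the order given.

The suffix is conditioned by the final sound: -e when the stem ends in a voiceless consonant (*galbos*, *binuf*); -pu when the stem ends in a voiced consonant (*fufanor*, *duzez*); -vu when the stem ends in a vowel (*gumo*, *je*).
*vinir*: final sound = /r/, a voiced consonant → -pu → *vinirpu*.
*dotiguf*: final sound = /f/, a voiceless consonant → -e → *dotigufe*.
*ope*: final sound = /e/, a vowel → -vu → *opevu*.

vinirpu, dotigufe, opevu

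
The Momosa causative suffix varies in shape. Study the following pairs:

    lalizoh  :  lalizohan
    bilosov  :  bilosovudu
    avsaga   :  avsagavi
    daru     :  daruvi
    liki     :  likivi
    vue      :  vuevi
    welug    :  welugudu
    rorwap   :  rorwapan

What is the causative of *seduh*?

Looking at the final sound of each stem: -an when the stem ends in a voiceless consonant (*lalizoh*, *rorwap*); -udu when the stem ends in a voiced consonant (*bilosov*, *welug*); -vi when the stem ends in a vowel (*avsaga*, *daru*, *liki*, *vue*).
The final sound of *seduh* is /h/, which is a voiceless consonant, so the suffix is -an, giving *seduhan*.

seduhan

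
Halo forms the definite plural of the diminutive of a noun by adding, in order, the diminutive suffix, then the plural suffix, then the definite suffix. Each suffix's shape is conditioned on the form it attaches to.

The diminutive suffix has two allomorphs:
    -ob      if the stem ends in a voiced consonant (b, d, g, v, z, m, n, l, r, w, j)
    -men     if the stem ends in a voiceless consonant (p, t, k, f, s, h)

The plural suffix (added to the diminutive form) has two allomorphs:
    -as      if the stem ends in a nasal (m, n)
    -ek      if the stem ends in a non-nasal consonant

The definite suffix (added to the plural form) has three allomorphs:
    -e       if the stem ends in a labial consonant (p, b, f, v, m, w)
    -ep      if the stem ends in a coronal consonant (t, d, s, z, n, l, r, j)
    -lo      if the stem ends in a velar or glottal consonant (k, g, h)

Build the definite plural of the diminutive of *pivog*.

Since the final consonant of *pivog* is /g/ (voiced), it takes -ob, giving *pivogob*.
The diminutive form *pivogob* — final consonant /b/ (non-nasal) → -ek → *pivogobek*.
The final consonant of the plural form *pivogobek* is /k/, which is velar/glottal, so the definite suffix is -lo, giving *pivogobeklo*.

pivogobeklo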